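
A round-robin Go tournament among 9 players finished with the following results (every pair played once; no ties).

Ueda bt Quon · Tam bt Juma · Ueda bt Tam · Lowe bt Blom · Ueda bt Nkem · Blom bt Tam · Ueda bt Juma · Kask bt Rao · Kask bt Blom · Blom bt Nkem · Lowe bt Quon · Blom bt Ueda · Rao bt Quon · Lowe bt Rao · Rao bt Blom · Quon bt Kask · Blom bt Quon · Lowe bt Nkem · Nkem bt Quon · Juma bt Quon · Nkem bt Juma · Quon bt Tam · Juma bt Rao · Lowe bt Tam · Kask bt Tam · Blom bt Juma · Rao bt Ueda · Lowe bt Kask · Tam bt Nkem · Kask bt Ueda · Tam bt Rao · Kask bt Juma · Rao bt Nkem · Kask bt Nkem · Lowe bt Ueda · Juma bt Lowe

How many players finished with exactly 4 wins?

Win totals: Kask 6, Tam 3, Ueda 4, Lowe 7, Rao 4, Blom 5, Nkem 2, Quon 2, Juma 3.
Exactly 4: Ueda, Rao — 2 players.

2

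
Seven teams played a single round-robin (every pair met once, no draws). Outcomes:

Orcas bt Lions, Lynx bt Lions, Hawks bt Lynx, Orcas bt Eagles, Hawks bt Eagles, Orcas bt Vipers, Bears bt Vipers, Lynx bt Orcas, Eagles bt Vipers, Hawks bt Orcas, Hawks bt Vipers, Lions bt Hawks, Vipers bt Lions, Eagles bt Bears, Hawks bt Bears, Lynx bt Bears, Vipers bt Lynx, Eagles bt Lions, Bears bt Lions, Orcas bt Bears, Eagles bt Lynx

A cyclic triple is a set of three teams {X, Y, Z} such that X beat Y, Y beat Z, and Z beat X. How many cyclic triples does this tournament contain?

8

Win totals: Orcas 4, Eagles 4, Vipers 2, Lions 1, Hawks 5, Bears 2, Lynx 3.
A team with w wins dominates both others in C(w,2) triples; summing gives 6 + 6 + 1 + 0 + 10 + 1 + 3 = 27 transitive triples.
Total triples C(7,3) = 35, so cyclic triples = 35 − 27 = 8.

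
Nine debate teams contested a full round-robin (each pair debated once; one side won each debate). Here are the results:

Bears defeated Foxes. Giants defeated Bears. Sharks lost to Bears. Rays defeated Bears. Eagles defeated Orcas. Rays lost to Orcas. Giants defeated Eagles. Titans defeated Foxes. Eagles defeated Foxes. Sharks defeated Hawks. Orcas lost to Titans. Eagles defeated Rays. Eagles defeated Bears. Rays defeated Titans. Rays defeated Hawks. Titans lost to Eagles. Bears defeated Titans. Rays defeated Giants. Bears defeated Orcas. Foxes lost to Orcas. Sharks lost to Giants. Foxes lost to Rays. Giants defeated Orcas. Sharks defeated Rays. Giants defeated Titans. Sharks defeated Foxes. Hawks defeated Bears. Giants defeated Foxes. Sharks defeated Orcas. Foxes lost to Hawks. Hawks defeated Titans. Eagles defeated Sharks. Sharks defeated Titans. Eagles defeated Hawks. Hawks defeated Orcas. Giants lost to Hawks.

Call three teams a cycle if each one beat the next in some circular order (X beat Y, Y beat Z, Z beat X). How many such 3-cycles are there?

10

Win totals: Bears 4, Titans 2, Giants 6, Hawks 5, Sharks 5, Foxes 0, Eagles 7, Orcas 2, Rays 5.
A team with w wins dominates both others in C(w,2) triples; summing gives 6 + 1 + 15 + 10 + 10 + 0 + 21 + 1 + 10 = 74 transitive triples.
Total triples C(9,3) = 84, so cyclic triples = 84 − 74 = 10.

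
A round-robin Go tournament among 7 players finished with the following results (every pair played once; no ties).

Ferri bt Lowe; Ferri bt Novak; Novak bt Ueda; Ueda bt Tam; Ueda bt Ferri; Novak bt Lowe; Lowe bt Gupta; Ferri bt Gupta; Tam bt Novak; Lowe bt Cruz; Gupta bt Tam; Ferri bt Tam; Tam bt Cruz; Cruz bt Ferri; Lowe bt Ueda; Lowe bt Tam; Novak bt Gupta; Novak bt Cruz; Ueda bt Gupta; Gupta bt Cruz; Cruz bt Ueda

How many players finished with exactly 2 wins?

Win totals: Tam 2, Lowe 4, Ferri 4, Novak 4, Gupta 2, Ueda 3, Cruz 2.
Exactly 2: Tam, Gupta, Cruz — 3 players.

3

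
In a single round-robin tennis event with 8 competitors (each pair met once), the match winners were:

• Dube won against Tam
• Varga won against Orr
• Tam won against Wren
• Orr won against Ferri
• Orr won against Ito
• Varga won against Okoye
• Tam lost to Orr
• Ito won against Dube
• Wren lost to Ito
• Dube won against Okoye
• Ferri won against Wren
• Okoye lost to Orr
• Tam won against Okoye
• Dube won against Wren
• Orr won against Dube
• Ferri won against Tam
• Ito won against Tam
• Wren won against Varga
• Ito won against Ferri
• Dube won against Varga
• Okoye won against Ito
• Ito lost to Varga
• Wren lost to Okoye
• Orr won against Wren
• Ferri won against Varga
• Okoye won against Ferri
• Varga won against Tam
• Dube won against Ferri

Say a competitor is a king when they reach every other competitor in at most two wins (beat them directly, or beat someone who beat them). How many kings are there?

3

Tam cannot reach Dube, Orr in two steps.
Ito cannot reach Orr in two steps.
Varga reaches everyone (king).
Okoye cannot reach Orr in two steps.
Dube reaches everyone (king).
Ferri cannot reach Dube in two steps.
Wren cannot reach Dube, Ferri in two steps.
Orr reaches everyone (king).
Kings: Varga, Dube, Orr — 3.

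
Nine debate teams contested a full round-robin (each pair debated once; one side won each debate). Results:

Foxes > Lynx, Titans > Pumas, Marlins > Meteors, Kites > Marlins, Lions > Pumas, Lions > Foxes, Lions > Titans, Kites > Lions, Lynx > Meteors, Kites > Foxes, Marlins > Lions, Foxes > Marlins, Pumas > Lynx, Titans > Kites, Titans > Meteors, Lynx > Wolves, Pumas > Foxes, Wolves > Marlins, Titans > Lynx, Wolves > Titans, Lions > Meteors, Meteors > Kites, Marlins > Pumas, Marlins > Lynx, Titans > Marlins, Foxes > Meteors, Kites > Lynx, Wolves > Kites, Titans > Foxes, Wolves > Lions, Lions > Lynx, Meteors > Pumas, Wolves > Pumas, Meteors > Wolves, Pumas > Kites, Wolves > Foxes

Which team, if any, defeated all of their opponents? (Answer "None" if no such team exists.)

None

Highest win total is Wolves with 6 (out of 8 possible).
Wolves lost to Lynx, Meteors, so no team went undefeated.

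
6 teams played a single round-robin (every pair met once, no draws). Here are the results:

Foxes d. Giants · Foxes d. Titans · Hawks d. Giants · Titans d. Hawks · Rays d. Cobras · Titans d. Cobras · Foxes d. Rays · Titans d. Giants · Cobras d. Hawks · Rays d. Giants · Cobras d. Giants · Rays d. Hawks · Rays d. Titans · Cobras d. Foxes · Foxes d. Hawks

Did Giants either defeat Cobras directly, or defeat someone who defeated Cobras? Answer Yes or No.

Giants did not beat Cobras directly.
Giants beat no one, so there is no intermediate team.

No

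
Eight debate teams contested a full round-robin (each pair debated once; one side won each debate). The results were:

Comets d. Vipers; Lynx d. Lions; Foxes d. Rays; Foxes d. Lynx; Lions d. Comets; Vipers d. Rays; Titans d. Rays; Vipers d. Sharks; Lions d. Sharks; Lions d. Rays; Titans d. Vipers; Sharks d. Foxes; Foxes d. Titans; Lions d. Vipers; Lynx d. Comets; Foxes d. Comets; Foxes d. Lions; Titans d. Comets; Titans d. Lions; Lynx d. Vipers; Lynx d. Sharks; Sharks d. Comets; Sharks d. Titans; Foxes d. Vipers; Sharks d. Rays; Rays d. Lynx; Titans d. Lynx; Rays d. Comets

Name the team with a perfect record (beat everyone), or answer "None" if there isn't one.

None

Highest win total is Foxes with 6 (out of 7 possible).
Foxes lost to Sharks, so no team went undefeated.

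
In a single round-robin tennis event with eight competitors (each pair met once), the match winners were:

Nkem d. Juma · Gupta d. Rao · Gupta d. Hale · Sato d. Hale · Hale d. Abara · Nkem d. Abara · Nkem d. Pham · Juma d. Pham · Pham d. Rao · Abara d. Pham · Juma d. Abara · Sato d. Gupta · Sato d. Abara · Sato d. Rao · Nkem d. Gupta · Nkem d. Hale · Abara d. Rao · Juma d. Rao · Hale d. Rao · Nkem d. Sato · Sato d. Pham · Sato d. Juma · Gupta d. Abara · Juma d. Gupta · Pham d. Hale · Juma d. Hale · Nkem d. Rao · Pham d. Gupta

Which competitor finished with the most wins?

Nkem

Win totals: Rao 0, Abara 2, Pham 3, Hale 2, Nkem 7, Sato 6, Gupta 3, Juma 5.
Nkem leads with 7 wins (next highest: 6).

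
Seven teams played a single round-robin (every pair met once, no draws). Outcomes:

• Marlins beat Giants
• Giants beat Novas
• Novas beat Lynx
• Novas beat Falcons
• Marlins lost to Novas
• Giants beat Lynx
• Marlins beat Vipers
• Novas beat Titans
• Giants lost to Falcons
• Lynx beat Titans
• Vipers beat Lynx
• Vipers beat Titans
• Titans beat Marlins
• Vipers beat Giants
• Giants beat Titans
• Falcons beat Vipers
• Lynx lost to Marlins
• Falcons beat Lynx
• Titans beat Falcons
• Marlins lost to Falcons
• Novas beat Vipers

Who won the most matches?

Win totals: Vipers 3, Novas 5, Giants 3, Falcons 4, Marlins 3, Titans 2, Lynx 1.
Novas leads with 5 wins (next highest: 4).

Novas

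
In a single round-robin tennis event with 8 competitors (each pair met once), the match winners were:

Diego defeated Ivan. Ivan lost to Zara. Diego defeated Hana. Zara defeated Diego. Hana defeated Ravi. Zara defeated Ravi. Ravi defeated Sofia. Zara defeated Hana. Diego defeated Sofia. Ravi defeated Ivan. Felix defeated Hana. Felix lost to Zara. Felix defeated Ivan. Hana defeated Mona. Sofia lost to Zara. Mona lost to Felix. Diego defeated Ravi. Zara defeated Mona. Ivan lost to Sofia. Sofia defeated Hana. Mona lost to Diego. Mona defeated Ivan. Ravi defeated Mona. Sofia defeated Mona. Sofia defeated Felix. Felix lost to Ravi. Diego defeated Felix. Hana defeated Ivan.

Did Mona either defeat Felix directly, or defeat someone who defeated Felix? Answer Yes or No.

Mona did not beat Felix directly.
Mona beat Ivan, but each of them lost to Felix. No two-step path.

No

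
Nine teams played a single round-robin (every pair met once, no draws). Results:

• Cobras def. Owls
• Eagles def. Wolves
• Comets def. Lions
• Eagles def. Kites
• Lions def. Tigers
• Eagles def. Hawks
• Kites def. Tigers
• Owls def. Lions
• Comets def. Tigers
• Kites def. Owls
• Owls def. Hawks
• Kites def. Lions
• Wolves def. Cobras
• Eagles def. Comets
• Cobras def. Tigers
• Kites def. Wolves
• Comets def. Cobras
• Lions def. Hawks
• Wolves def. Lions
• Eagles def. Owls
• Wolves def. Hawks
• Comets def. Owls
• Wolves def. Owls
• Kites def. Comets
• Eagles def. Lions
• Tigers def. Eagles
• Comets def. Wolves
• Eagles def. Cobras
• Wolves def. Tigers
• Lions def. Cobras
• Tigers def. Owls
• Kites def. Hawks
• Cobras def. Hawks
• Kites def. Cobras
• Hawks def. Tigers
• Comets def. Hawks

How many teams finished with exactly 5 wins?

1

Win totals: Lions 3, Comets 6, Kites 7, Owls 2, Wolves 5, Tigers 2, Eagles 7, Hawks 1, Cobras 3.
Exactly 5: Wolves — 1 team.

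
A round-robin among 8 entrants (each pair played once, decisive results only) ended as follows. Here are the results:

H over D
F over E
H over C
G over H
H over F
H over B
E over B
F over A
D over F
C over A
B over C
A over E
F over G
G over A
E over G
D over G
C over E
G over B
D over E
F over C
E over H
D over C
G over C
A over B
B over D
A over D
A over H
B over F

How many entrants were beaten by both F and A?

1

F beat: A, C, E, G.
A beat: B, D, E, H.
Both beat: E — 1.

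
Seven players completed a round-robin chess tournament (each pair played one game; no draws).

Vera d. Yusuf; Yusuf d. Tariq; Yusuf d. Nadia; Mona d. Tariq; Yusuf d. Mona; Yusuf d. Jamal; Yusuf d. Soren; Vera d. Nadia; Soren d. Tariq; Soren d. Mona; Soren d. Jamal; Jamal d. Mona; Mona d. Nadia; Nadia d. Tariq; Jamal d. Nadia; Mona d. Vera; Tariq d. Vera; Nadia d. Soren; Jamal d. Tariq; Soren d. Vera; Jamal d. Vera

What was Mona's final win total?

3

Mona's results: beat Tariq, Nadia, Vera; lost to Yusuf, Soren, Jamal.
That is 3 wins.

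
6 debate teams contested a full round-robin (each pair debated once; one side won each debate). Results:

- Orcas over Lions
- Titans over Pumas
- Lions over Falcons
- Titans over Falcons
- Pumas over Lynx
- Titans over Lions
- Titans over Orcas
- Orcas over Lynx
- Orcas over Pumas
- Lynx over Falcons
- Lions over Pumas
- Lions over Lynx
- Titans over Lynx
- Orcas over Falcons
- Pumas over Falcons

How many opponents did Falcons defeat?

0

Falcons' results: beat no one; lost to Lions, Lynx, Orcas, Titans, Pumas.
That is 0 wins.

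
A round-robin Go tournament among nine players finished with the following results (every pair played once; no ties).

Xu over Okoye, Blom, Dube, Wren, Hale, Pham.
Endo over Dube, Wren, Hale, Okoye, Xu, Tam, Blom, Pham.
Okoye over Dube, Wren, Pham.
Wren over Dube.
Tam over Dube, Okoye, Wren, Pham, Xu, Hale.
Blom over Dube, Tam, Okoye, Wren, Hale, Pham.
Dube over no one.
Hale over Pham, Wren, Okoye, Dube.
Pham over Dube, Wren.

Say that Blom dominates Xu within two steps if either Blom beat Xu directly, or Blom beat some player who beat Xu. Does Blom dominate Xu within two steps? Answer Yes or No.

Blom did not beat Xu directly.
Blom beat Dube, Pham, Wren, Okoye, Hale, Tam. Of those, Tam beat Xu.

Yes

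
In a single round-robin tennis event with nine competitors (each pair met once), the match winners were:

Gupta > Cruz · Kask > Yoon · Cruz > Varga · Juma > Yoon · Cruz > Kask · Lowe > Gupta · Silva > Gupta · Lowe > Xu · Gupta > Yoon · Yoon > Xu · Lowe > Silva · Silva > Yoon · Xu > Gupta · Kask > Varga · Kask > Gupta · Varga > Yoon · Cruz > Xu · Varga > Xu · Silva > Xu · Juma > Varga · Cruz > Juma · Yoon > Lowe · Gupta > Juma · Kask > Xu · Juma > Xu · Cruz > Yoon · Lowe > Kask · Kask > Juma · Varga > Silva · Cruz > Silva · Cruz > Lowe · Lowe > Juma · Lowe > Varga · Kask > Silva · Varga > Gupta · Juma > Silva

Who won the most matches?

Cruz

Win totals: Lowe 6, Gupta 3, Kask 6, Juma 4, Cruz 7, Varga 4, Yoon 2, Xu 1, Silva 3.
Cruz leads with 7 wins (next highest: 6).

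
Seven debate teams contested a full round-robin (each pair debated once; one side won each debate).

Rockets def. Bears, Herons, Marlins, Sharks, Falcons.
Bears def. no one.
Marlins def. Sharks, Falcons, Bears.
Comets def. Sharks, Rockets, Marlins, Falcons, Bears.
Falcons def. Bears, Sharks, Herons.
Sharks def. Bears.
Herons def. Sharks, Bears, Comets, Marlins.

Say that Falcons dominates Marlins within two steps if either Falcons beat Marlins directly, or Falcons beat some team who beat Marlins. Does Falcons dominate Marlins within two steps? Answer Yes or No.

Falcons did not beat Marlins directly.
Falcons beat Sharks, Bears, Herons. Of those, Herons beat Marlins.

Yes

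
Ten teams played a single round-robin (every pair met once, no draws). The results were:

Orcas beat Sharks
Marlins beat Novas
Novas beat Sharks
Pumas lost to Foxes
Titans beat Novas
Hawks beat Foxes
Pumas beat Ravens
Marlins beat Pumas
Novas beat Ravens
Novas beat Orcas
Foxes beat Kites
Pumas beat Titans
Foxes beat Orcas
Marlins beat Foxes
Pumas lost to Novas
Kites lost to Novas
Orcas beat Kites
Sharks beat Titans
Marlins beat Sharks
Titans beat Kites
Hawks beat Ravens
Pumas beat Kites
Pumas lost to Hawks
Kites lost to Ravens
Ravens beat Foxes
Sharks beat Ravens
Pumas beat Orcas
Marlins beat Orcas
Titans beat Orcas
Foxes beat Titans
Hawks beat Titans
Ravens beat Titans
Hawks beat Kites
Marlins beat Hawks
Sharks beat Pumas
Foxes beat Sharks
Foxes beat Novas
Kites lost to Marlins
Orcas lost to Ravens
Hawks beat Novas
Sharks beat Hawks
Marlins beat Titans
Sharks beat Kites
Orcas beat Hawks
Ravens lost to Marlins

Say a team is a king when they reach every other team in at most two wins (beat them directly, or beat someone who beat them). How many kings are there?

Hawks cannot reach Marlins in two steps.
Orcas cannot reach Marlins in two steps.
Kites cannot reach Hawks, Orcas, Foxes, Ravens, Pumas, Sharks, Titans, Novas, Marlins in two steps.
Foxes cannot reach Marlins in two steps.
Ravens cannot reach Marlins in two steps.
Pumas cannot reach Marlins in two steps.
Sharks cannot reach Marlins in two steps.
Titans cannot reach Foxes, Marlins in two steps.
Novas cannot reach Marlins in two steps.
Marlins reaches everyone (king).
Kings: Marlins — 1.

1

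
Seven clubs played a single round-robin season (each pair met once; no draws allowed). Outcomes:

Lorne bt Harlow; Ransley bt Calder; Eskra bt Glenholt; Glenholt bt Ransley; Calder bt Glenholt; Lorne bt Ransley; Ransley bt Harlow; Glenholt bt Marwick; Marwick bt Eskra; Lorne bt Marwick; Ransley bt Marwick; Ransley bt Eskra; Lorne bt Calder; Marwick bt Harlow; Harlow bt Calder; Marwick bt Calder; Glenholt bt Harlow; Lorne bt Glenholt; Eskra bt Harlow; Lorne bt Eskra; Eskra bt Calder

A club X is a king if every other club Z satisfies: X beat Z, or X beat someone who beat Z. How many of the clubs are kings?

Glenholt cannot reach Lorne in two steps.
Lorne reaches everyone (king).
Ransley cannot reach Lorne in two steps.
Harlow cannot reach Lorne, Ransley, Marwick, Eskra in two steps.
Marwick cannot reach Lorne, Ransley in two steps.
Eskra cannot reach Lorne in two steps.
Calder cannot reach Lorne, Eskra in two steps.
Kings: Lorne — 1.

1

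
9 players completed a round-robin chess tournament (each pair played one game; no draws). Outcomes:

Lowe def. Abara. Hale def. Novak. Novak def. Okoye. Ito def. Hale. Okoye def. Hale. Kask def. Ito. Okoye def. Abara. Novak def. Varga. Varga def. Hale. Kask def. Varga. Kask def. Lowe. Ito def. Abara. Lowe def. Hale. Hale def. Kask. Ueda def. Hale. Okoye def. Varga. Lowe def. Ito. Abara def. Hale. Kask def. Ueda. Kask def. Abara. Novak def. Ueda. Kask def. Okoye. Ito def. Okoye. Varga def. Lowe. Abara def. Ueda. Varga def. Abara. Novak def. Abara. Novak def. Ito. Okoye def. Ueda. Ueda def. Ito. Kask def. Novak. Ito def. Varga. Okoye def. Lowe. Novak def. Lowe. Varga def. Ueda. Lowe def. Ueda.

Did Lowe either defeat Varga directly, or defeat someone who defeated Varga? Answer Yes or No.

Yes

Lowe did not beat Varga directly.
Lowe beat Hale, Abara, Ito, Ueda. Of those, Ito beat Varga.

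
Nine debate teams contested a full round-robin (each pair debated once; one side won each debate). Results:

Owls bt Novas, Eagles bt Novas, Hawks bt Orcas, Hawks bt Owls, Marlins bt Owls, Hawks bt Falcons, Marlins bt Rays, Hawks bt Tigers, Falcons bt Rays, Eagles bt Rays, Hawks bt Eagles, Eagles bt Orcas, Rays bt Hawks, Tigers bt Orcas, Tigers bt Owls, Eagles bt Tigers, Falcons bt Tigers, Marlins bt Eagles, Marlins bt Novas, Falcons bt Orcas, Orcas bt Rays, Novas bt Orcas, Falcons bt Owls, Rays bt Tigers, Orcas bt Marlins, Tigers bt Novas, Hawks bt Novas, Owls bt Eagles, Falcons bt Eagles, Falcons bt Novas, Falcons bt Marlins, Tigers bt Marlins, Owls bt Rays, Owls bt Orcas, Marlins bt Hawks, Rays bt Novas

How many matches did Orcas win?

Orcas' results: beat Marlins, Rays; lost to Tigers, Falcons, Hawks, Eagles, Novas, Owls.
That is 2 wins.

2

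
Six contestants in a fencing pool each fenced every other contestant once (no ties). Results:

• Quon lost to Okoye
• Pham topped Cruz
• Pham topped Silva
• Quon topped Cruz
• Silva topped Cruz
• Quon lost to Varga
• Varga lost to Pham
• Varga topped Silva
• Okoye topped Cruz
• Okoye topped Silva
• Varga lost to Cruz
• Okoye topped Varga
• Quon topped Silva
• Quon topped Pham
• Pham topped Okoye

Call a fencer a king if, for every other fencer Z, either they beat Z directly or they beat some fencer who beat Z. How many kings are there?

3

Cruz cannot reach Okoye, Pham in two steps.
Okoye reaches everyone (king).
Varga cannot reach Okoye in two steps.
Silva cannot reach Okoye, Quon, Pham in two steps.
Quon reaches everyone (king).
Pham reaches everyone (king).
Kings: Okoye, Quon, Pham — 3.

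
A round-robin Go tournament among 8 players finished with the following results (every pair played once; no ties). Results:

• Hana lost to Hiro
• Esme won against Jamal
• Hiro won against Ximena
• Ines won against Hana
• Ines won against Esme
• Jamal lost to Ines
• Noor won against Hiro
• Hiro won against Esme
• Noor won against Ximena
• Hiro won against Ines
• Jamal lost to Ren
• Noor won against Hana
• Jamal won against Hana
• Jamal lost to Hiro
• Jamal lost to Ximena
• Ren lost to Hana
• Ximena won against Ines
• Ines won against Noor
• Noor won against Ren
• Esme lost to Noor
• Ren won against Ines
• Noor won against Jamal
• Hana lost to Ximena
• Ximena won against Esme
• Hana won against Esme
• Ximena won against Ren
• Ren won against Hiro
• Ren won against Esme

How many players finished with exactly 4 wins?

Win totals: Noor 6, Ines 4, Ren 4, Ximena 5, Hiro 5, Jamal 1, Esme 1, Hana 2.
Exactly 4: Ines, Ren — 2 players.

2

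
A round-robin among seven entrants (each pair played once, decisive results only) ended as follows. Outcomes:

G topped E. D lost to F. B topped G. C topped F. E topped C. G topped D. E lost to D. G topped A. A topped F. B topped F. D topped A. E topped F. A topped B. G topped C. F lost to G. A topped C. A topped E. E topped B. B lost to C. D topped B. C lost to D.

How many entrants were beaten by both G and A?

3

G beat: A, C, D, E, F.
A beat: B, C, E, F.
Both beat: C, E, F — 3.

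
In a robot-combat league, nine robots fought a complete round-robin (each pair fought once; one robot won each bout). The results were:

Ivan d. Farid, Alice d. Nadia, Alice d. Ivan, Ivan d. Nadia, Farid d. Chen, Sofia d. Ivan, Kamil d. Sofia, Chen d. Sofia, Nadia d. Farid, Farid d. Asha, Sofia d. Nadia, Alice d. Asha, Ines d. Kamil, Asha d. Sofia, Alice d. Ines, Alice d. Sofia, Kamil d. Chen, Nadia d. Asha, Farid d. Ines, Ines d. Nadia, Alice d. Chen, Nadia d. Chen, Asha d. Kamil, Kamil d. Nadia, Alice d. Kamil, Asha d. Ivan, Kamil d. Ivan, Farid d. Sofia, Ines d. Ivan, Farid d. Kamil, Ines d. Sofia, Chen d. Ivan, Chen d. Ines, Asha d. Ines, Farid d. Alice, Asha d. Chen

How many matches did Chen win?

Chen's results: beat Ines, Ivan, Sofia; lost to Nadia, Asha, Alice, Farid, Kamil.
That is 3 wins.

3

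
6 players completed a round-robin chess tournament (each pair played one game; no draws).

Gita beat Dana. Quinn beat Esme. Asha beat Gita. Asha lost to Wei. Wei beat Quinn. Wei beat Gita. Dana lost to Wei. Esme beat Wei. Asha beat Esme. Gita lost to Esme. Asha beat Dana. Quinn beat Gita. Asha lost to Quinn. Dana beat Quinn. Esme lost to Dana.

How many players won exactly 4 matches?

Win totals: Dana 2, Esme 2, Wei 4, Gita 1, Quinn 3, Asha 3.
Exactly 4: Wei — 1 player.

1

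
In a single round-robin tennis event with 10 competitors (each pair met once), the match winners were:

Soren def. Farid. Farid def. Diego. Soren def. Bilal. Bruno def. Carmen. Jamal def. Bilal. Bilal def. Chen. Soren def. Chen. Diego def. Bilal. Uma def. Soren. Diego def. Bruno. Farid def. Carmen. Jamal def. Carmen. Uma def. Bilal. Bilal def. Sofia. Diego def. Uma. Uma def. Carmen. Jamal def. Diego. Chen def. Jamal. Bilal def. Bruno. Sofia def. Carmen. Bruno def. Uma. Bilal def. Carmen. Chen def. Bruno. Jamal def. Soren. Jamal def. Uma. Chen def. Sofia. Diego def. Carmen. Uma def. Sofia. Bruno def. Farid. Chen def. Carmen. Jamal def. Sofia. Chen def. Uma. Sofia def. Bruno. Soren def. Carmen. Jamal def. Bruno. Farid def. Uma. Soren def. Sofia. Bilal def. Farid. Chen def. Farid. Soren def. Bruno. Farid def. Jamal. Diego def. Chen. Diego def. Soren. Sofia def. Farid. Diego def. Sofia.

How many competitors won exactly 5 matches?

Win totals: Jamal 7, Diego 7, Sofia 3, Bruno 3, Farid 4, Carmen 0, Uma 4, Soren 6, Chen 6, Bilal 5.
Exactly 5: Bilal — 1 competitor.

1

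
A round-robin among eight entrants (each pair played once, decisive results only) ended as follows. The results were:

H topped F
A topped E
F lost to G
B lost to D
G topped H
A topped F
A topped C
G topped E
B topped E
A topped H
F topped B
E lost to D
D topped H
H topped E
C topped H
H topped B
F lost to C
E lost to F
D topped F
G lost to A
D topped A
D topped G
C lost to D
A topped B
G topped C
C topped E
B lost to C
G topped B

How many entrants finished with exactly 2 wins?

Win totals: A 6, B 1, C 4, D 7, E 0, F 2, G 5, H 3.
Exactly 2: F — 1 entrant.

1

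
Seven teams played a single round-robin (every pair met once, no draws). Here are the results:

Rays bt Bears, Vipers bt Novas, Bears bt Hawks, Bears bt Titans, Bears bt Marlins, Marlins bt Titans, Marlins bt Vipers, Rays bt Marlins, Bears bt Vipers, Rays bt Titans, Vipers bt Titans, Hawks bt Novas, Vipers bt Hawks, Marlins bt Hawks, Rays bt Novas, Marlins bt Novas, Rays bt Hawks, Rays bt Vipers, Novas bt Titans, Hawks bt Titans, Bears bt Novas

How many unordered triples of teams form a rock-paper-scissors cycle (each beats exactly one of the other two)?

Win totals: Rays 6, Novas 1, Bears 5, Marlins 4, Titans 0, Hawks 2, Vipers 3.
A team with w wins dominates both others in C(w,2) triples; summing gives 15 + 0 + 10 + 6 + 0 + 1 + 3 = 35 transitive triples.
Total triples C(7,3) = 35, so cyclic triples = 35 − 35 = 0.

0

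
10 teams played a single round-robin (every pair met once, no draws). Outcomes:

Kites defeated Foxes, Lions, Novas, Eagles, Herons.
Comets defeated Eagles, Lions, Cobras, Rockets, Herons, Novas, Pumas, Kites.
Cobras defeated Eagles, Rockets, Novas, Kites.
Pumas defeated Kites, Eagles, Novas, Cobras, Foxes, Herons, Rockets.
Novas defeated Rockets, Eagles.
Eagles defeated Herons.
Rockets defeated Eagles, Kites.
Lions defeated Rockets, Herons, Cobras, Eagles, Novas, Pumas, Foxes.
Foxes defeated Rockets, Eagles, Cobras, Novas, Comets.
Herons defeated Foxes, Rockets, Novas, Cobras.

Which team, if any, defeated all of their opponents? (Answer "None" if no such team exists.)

Highest win total is Comets with 8 (out of 9 possible).
Comets lost to Foxes, so no team went undefeated.

None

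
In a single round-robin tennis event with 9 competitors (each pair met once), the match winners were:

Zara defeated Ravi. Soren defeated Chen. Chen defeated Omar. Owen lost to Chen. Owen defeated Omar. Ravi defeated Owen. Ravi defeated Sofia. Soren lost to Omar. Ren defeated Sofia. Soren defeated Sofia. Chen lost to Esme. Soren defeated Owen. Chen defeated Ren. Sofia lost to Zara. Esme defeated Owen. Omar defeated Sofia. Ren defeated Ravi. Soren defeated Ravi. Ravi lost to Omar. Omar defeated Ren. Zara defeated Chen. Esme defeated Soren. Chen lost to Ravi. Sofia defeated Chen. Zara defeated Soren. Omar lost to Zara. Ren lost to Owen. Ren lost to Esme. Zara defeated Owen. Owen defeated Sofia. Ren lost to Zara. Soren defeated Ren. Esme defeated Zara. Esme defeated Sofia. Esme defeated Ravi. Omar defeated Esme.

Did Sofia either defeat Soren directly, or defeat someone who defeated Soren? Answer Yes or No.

Sofia did not beat Soren directly.
Sofia beat Chen, but each of them lost to Soren. No two-step path.

No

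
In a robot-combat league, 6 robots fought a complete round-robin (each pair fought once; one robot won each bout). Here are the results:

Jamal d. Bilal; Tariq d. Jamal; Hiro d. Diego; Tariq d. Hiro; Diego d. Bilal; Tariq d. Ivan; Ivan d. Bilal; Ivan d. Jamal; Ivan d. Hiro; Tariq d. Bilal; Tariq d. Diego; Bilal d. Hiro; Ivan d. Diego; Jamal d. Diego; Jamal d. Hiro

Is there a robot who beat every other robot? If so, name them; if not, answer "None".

Tariq has 5 wins out of 5 opponents — a perfect record.

Tariq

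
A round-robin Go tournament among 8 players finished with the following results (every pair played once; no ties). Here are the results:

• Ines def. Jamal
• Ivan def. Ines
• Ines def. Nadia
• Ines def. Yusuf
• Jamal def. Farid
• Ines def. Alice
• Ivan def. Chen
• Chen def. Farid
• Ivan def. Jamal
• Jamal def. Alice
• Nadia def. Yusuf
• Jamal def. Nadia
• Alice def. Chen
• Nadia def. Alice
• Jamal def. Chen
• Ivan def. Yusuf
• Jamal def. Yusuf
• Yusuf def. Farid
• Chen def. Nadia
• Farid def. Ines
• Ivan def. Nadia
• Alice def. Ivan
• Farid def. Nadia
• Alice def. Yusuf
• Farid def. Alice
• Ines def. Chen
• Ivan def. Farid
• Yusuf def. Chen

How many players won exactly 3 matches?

Win totals: Ines 5, Yusuf 2, Alice 3, Chen 2, Nadia 2, Jamal 5, Ivan 6, Farid 3.
Exactly 3: Alice, Farid — 2 players.

2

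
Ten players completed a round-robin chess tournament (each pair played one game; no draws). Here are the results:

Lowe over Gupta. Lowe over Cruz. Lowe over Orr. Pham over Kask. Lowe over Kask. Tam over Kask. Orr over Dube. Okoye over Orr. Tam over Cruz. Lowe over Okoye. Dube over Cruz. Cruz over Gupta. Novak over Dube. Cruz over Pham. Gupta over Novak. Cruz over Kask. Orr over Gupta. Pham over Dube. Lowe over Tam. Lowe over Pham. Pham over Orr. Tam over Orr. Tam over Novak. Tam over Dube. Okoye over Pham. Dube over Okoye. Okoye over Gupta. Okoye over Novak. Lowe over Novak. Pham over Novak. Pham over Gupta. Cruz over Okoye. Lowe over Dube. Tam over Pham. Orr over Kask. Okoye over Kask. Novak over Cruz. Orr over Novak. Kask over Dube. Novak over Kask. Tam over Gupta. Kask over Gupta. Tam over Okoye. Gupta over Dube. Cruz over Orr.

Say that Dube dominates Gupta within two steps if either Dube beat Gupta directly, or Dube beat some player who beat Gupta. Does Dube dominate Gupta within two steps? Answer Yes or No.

Yes

Dube did not beat Gupta directly.
Dube beat Cruz, Okoye. Of those, Cruz beat Gupta.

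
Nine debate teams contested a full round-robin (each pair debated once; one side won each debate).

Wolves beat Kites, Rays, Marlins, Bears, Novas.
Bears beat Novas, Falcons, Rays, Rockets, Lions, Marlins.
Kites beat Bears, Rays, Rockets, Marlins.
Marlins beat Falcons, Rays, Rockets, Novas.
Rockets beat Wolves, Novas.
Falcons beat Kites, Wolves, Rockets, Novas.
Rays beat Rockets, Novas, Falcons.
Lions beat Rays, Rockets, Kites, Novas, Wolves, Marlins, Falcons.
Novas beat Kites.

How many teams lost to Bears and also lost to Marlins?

Bears beat: Lions, Marlins, Rockets, Novas, Rays, Falcons.
Marlins beat: Rockets, Novas, Rays, Falcons.
Both beat: Rockets, Novas, Rays, Falcons — 4.

4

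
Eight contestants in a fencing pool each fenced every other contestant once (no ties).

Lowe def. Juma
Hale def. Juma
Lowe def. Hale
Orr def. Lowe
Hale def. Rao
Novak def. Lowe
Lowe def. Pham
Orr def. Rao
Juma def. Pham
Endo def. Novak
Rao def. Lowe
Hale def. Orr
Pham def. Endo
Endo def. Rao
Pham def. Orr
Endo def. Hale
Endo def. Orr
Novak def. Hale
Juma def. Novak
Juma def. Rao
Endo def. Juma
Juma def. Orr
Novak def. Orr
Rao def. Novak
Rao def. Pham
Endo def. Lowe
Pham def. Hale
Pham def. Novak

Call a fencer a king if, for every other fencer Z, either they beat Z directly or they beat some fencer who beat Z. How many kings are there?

Orr cannot reach Endo in two steps.
Endo reaches everyone (king).
Juma reaches everyone (king).
Rao reaches everyone (king).
Hale cannot reach Endo in two steps.
Lowe reaches everyone (king).
Novak cannot reach Endo in two steps.
Pham reaches everyone (king).
Kings: Endo, Juma, Rao, Lowe, Pham — 5.

5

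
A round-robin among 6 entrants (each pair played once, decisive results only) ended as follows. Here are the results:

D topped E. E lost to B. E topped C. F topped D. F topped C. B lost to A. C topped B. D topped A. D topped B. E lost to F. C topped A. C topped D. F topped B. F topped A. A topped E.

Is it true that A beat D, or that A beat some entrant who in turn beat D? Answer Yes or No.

A did not beat D directly.
A beat B, E, but each of them lost to D. No two-step path.

No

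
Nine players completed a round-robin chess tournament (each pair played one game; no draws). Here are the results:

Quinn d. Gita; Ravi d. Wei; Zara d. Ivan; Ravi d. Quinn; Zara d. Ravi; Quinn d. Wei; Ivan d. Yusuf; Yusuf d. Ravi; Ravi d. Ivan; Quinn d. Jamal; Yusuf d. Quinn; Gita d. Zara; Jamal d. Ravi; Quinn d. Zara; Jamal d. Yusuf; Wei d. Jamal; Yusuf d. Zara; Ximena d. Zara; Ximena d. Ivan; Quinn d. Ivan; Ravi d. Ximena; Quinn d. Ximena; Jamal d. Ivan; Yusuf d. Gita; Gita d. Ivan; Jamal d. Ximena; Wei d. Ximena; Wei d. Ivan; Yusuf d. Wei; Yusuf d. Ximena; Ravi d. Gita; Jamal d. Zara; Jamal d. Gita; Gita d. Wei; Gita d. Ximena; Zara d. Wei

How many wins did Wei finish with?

Wei's results: beat Jamal, Ivan, Ximena; lost to Gita, Zara, Ravi, Yusuf, Quinn.
That is 3 wins.

3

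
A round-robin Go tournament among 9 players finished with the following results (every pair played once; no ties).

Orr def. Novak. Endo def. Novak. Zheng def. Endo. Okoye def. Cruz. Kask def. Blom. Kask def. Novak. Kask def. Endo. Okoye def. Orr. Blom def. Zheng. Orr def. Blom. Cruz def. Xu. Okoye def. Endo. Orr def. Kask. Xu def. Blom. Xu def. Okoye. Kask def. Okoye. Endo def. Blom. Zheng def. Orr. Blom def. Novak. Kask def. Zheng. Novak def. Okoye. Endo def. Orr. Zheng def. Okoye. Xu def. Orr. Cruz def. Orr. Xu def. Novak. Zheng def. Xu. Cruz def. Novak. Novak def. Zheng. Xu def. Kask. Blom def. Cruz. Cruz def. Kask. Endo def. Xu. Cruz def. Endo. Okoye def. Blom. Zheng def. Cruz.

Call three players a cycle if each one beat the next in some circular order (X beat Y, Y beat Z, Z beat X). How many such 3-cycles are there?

25

Win totals: Okoye 4, Orr 3, Novak 2, Blom 3, Xu 5, Endo 4, Zheng 5, Cruz 5, Kask 5.
A player with w wins dominates both others in C(w,2) triples; summing gives 6 + 3 + 1 + 3 + 10 + 6 + 10 + 10 + 10 = 59 transitive triples.
Total triples C(9,3) = 84, so cyclic triples = 84 − 59 = 25.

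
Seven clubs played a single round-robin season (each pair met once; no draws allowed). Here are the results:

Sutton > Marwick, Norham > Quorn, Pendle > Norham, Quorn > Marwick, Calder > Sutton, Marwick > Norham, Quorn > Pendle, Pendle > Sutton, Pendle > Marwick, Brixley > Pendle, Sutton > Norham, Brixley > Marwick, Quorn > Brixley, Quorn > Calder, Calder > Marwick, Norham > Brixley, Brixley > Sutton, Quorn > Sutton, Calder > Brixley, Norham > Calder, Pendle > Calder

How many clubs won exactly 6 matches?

0

Win totals: Calder 3, Quorn 5, Marwick 1, Norham 3, Sutton 2, Brixley 3, Pendle 4.
No club has exactly 6 wins.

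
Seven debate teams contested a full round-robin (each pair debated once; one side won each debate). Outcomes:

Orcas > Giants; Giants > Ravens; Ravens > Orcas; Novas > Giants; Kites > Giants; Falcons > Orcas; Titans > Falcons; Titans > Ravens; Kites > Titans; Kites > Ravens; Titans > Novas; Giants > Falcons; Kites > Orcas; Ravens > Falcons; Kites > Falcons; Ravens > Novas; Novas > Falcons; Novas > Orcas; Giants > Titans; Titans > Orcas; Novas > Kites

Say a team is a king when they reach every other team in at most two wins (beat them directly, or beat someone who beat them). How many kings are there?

Novas reaches everyone (king).
Giants cannot reach Kites in two steps.
Falcons cannot reach Novas, Ravens, Kites, Titans in two steps.
Ravens cannot reach Titans in two steps.
Kites reaches everyone (king).
Orcas cannot reach Novas, Kites in two steps.
Titans reaches everyone (king).
Kings: Novas, Kites, Titans — 3.

3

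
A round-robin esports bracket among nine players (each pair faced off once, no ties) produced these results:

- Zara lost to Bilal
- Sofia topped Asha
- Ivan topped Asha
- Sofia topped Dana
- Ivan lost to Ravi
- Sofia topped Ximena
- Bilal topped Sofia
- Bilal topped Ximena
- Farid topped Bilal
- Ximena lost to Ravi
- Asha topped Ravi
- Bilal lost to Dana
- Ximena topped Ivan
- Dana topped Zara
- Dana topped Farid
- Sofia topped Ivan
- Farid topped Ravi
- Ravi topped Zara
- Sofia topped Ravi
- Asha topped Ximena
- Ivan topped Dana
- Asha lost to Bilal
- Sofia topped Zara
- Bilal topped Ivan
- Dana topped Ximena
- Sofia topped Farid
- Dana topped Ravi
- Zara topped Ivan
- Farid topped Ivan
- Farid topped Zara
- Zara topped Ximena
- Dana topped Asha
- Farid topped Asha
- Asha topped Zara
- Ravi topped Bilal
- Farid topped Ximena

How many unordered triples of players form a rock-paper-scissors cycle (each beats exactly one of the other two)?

12

Win totals: Bilal 5, Ravi 4, Dana 6, Ivan 2, Asha 3, Zara 2, Sofia 7, Farid 6, Ximena 1.
A player with w wins dominates both others in C(w,2) triples; summing gives 10 + 6 + 15 + 1 + 3 + 1 + 21 + 15 + 0 = 72 transitive triples.
Total triples C(9,3) = 84, so cyclic triples = 84 − 72 = 12.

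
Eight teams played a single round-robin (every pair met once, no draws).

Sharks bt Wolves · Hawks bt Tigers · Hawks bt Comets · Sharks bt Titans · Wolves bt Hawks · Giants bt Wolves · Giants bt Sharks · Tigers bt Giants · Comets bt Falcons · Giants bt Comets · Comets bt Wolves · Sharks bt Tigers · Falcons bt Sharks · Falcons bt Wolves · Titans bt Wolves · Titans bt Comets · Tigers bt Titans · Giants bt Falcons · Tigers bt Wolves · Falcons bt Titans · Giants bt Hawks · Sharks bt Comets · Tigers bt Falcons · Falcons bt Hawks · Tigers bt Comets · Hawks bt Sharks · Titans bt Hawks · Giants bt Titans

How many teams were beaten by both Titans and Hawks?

1

Titans beat: Comets, Hawks, Wolves.
Hawks beat: Sharks, Comets, Tigers.
Both beat: Comets — 1.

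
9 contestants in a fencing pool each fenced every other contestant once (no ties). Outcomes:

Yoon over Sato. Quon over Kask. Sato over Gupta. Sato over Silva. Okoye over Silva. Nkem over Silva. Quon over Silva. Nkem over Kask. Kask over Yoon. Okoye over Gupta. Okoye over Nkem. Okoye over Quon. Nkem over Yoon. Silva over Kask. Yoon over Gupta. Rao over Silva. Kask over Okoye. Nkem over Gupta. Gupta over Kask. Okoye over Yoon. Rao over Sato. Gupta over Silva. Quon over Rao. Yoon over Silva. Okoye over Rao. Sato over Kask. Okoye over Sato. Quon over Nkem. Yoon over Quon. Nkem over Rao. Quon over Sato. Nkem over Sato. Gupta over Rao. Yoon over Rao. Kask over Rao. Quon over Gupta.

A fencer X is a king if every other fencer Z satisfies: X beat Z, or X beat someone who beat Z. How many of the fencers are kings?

4

Quon reaches everyone (king).
Okoye reaches everyone (king).
Kask reaches everyone (king).
Nkem reaches everyone (king).
Sato cannot reach Quon, Nkem in two steps.
Yoon cannot reach Okoye in two steps.
Gupta cannot reach Quon, Nkem in two steps.
Rao cannot reach Quon, Okoye, Nkem, Yoon in two steps.
Silva cannot reach Quon, Nkem, Sato, Gupta in two steps.
Kings: Quon, Okoye, Kask, Nkem — 4.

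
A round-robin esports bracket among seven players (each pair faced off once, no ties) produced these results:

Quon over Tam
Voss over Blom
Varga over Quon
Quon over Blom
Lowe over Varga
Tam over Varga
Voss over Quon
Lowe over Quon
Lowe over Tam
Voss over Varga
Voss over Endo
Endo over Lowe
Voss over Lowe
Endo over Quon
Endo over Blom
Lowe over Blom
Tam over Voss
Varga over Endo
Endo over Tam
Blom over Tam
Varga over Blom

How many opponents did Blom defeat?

1

Blom's results: beat Tam; lost to Voss, Varga, Endo, Lowe, Quon.
That is 1 win.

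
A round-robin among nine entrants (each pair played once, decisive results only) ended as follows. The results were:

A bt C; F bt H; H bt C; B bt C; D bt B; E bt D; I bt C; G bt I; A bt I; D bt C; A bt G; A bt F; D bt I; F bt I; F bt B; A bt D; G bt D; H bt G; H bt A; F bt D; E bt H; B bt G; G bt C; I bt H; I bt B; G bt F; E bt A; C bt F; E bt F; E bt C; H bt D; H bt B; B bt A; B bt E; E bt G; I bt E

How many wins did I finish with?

I's results: beat B, C, E, H; lost to A, D, F, G.
That is 4 wins.

4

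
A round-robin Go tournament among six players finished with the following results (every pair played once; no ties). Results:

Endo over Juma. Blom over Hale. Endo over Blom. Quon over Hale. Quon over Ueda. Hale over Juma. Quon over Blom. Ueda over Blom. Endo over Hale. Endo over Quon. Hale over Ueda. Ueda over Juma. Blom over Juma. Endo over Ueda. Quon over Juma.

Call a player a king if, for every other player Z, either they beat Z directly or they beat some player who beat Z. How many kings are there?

1

Hale cannot reach Endo, Quon in two steps.
Blom cannot reach Endo, Quon in two steps.
Juma cannot reach Hale, Blom, Endo, Ueda, Quon in two steps.
Endo reaches everyone (king).
Ueda cannot reach Endo, Quon in two steps.
Quon cannot reach Endo in two steps.
Kings: Endo — 1.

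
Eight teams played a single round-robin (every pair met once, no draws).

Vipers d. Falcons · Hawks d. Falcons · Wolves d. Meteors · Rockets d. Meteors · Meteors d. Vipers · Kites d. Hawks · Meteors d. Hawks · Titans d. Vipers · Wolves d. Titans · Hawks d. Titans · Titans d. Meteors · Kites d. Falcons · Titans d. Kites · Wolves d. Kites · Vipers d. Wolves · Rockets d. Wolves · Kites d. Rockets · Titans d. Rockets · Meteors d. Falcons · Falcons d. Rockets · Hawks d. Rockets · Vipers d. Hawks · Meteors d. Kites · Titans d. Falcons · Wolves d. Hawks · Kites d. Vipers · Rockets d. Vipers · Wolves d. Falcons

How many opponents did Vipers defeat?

Vipers' results: beat Falcons, Wolves, Hawks; lost to Rockets, Meteors, Titans, Kites.
That is 3 wins.

3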